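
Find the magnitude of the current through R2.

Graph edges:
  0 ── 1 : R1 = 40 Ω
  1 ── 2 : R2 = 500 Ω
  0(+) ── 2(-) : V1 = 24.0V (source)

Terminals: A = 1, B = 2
Nodal analysis, taking node 2 as the 0 V reference.
Source V1 fixes V_0 = 24 V.
KCL at each unknown node (sum of currents leaving = 0; resistances in Ω):
  Node 1: (V_1 - 24)/40 + (V_1 - 0)/500 = 0
Collecting terms: 0.027 × V_1 = 0.6  =>  V_1 = 22.22 V
I_R2 = (V_1 - V_2)/R2 = (22.22 - 0)/500 = 0.04444 A
|I_R2| = 0.04444 A

Final answer: |I_R2| = 0.04444 A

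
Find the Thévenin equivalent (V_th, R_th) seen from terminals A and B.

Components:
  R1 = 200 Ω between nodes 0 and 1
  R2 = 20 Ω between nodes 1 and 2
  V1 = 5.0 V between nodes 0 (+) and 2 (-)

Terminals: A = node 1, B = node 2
Step 1 — V_th is the open-circuit voltage V_A - V_B (nothing connected across the terminals).
Nodal analysis, taking node 2 as the 0 V reference.
Source V1 fixes V_0 = 5 V.
KCL at each unknown node (sum of currents leaving = 0; resistances in Ω):
  Node 1: (V_1 - 5)/200 + (V_1 - 0)/20 = 0
Collecting terms: 0.055 × V_1 = 0.025  =>  V_1 = 0.4545 V
V_th = V_1 - V_2 = 0.4545 - 0 = 0.4545 V
Step 2 — R_th: zero the source — replace V1 by a short circuit (node 2 merges into node 0) — and find the resistance seen between A (node 1) and B (node 0).
Reduce the network between node 1 (A) and node 0 (B) by series/parallel combination:
  Rp1 = R1 ‖ R2 (parallel, both between nodes 0 and 1) = 1/(1/200 + 1/20) = 18.18 Ω
R_th = 18.18 Ω

Final answer: V_th = 0.4545 V, R_th = 18.18 Ω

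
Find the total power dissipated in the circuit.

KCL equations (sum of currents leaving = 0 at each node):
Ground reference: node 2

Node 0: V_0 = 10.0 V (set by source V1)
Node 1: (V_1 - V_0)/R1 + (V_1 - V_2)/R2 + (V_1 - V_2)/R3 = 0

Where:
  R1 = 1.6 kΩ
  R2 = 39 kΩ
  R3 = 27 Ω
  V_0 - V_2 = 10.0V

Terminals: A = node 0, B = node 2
Nodal analysis, taking node 2 as the 0 V reference.
Source V1 fixes V_0 = 10 V.
KCL at each unknown node (sum of currents leaving = 0; resistances in Ω):
  Node 1: (V_1 - 10)/1600 + (V_1 - 0)/39000 + (V_1 - 0)/27 = 0
Collecting terms: 0.03769 × V_1 = 0.00625  =>  V_1 = 0.1658 V
Power in each resistor, P = (ΔV)²/R:
  P_R1 = (10 - 0.1658)²/1600 = 0.06044 W
  P_R2 = (0.1658 - 0)²/39000 = 0.0000007052 W
  P_R3 = (0.1658 - 0)²/27 = 0.001019 W
P_total = P_R1 + P_R2 + P_R3 = 0.06146 W

Final answer: 0.06146 W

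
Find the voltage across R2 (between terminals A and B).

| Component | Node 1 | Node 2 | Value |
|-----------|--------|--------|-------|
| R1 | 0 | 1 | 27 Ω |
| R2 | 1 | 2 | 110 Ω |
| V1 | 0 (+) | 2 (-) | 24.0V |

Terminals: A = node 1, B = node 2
R1 and R2 are in series across V1 (node 0 → node 1 → node 2), and the output A–B is taken across R2, so this is a voltage divider.
Series current: I = V1/(R1 + R2) = 24/(27 + 110) = 24/137 = 0.1752 A
V_R2 = I × R2 = V1 × R2/(R1 + R2) = 24 × 110/137 = 19.27 V

Final answer: 19.27 V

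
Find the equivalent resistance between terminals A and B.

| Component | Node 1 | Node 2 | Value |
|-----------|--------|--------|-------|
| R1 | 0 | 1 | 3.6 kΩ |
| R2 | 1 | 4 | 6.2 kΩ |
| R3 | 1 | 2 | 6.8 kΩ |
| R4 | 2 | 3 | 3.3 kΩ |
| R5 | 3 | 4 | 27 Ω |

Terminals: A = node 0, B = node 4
Reduce the network between node 0 (A) and node 4 (B) by series/parallel combination:
  Rs1 = R3 + R4 (series, joined only at node 2) = 6800 + 3300 = 10100 Ω
  Rs2 = R5 + Rs1 (series, joined only at node 3) = 27 + 10100 = 10130 Ω
  Rp1 = R2 ‖ Rs2 (parallel, both between nodes 1 and 4) = 1/(1/6200 + 1/10130) = 3846 Ω
  Rs3 = R1 + Rp1 (series, joined only at node 1) = 3600 + 3846 = 7446 Ω
R_eq = 7.446 kΩ

Final answer: 7.446 kΩ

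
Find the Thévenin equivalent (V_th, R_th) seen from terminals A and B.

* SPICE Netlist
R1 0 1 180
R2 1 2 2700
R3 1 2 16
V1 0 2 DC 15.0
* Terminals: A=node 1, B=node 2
Step 1 — V_th is the open-circuit voltage V_A - V_B (nothing connected across the terminals).
Nodal analysis, taking node 2 as the 0 V reference.
Source V1 fixes V_0 = 15 V.
KCL at each unknown node (sum of currents leaving = 0; resistances in Ω):
  Node 1: (V_1 - 15)/180 + (V_1 - 0)/2700 + (V_1 - 0)/16 = 0
Collecting terms: 0.06843 × V_1 = 0.08333  =>  V_1 = 1.218 V
V_th = V_1 - V_2 = 1.218 - 0 = 1.218 V
Step 2 — R_th: zero the source — replace V1 by a short circuit (node 2 merges into node 0) — and find the resistance seen between A (node 1) and B (node 0).
Reduce the network between node 1 (A) and node 0 (B) by series/parallel combination:
  Rp1 = R1 ‖ R2 ‖ R3 (parallel, all between nodes 0 and 1) = 1/(1/180 + 1/2700 + 1/16) = 14.61 Ω
R_th = 14.61 Ω

Final answer: V_th = 1.218 V, R_th = 14.61 Ω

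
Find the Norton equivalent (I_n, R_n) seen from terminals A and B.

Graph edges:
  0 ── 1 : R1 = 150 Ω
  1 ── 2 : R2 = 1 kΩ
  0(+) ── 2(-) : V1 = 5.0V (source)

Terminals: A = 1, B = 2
Find the Thévenin equivalent first; then I_n = V_th/R_th and R_n = R_th.
Step 1 — V_th is the open-circuit voltage V_A - V_B (nothing connected across the terminals).
Nodal analysis, taking node 2 as the 0 V reference.
Source V1 fixes V_0 = 5 V.
KCL at each unknown node (sum of currents leaving = 0; resistances in Ω):
  Node 1: (V_1 - 5)/150 + (V_1 - 0)/1000 = 0
Collecting terms: 0.007667 × V_1 = 0.03333  =>  V_1 = 4.348 V
V_th = V_1 - V_2 = 4.348 - 0 = 4.348 V
Step 2 — R_th: zero the source — replace V1 by a short circuit (node 2 merges into node 0) — and find the resistance seen between A (node 1) and B (node 0).
Reduce the network between node 1 (A) and node 0 (B) by series/parallel combination:
  Rp1 = R1 ‖ R2 (parallel, both between nodes 0 and 1) = 1/(1/150 + 1/1000) = 130.4 Ω
R_th = 130.4 Ω
I_n = V_th/R_th = 4.348/130.4 = 0.03333 A, and R_n = R_th = 130.4 Ω

Final answer: I_n = 0.03333 A, R_n = 130.4 Ω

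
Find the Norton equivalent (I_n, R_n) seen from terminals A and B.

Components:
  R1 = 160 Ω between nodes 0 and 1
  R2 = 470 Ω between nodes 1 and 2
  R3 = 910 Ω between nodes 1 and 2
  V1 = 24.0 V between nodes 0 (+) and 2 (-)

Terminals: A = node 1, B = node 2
Find the Thévenin equivalent first; then I_n = V_th/R_th and R_n = R_th.
Step 1 — V_th is the open-circuit voltage V_A - V_B (nothing connected across the terminals).
Nodal analysis, taking node 2 as the 0 V reference.
Source V1 fixes V_0 = 24 V.
KCL at each unknown node (sum of currents leaving = 0; resistances in Ω):
  Node 1: (V_1 - 24)/160 + (V_1 - 0)/470 + (V_1 - 0)/910 = 0
Collecting terms: 0.009477 × V_1 = 0.15  =>  V_1 = 15.83 V
V_th = V_1 - V_2 = 15.83 - 0 = 15.83 V
Step 2 — R_th: zero the source — replace V1 by a short circuit (node 2 merges into node 0) — and find the resistance seen between A (node 1) and B (node 0).
Reduce the network between node 1 (A) and node 0 (B) by series/parallel combination:
  Rp1 = R1 ‖ R2 ‖ R3 (parallel, all between nodes 0 and 1) = 1/(1/160 + 1/470 + 1/910) = 105.5 Ω
R_th = 105.5 Ω
I_n = V_th/R_th = 15.83/105.5 = 0.15 A, and R_n = R_th = 105.5 Ω

Final answer: I_n = 0.15 A, R_n = 105.5 Ω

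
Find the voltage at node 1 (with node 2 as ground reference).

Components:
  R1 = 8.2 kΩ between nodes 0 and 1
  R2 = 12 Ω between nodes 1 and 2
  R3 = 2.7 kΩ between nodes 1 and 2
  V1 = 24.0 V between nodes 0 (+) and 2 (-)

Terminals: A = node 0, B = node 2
Nodal analysis, taking node 2 as the 0 V reference.
Source V1 fixes V_0 = 24 V.
KCL at each unknown node (sum of currents leaving = 0; resistances in Ω):
  Node 1: (V_1 - 24)/8200 + (V_1 - 0)/12 + (V_1 - 0)/2700 = 0
Collecting terms: 0.08383 × V_1 = 0.002927  =>  V_1 = 0.03492 V
The requested potential is V_1 = 0.03492 V.

Final answer: V_1 = 0.03492 V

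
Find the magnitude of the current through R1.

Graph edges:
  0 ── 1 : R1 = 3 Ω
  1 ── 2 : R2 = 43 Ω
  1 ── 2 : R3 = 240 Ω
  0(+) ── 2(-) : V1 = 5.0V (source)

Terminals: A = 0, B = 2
Nodal analysis, taking node 2 as the 0 V reference.
Source V1 fixes V_0 = 5 V.
KCL at each unknown node (sum of currents leaving = 0; resistances in Ω):
  Node 1: (V_1 - 5)/3 + (V_1 - 0)/43 + (V_1 - 0)/240 = 0
Collecting terms: 0.3608 × V_1 = 1.667  =>  V_1 = 4.62 V
I_R1 = (V_0 - V_1)/R1 = (5 - 4.62)/3 = 0.1267 A
|I_R1| = 0.1267 A

Final answer: |I_R1| = 0.1267 A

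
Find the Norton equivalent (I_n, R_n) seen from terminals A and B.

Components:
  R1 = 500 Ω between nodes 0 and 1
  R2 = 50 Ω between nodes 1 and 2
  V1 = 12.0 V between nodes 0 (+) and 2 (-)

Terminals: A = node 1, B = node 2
Find the Thévenin equivalent first; then I_n = V_th/R_th and R_n = R_th.
Step 1 — V_th is the open-circuit voltage V_A - V_B (nothing connected across the terminals).
Nodal analysis, taking node 2 as the 0 V reference.
Source V1 fixes V_0 = 12 V.
KCL at each unknown node (sum of currents leaving = 0; resistances in Ω):
  Node 1: (V_1 - 12)/500 + (V_1 - 0)/50 = 0
Collecting terms: 0.022 × V_1 = 0.024  =>  V_1 = 1.091 V
V_th = V_1 - V_2 = 1.091 - 0 = 1.091 V
Step 2 — R_th: zero the source — replace V1 by a short circuit (node 2 merges into node 0) — and find the resistance seen between A (node 1) and B (node 0).
Reduce the network between node 1 (A) and node 0 (B) by series/parallel combination:
  Rp1 = R1 ‖ R2 (parallel, both between nodes 0 and 1) = 1/(1/500 + 1/50) = 45.45 Ω
R_th = 45.45 Ω
I_n = V_th/R_th = 1.091/45.45 = 0.024 A, and R_n = R_th = 45.45 Ω

Final answer: I_n = 0.024 A, R_n = 45.45 Ω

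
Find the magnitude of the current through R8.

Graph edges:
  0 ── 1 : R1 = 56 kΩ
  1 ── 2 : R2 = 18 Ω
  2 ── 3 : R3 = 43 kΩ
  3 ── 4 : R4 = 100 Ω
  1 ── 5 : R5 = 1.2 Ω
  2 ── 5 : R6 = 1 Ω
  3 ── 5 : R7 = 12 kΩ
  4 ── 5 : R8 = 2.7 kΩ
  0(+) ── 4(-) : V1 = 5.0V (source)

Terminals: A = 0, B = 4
Nodal analysis, taking node 4 as the 0 V reference.
Source V1 fixes V_0 = 5 V.
KCL at each unknown node (sum of currents leaving = 0; resistances in Ω):
  Node 1: (V_1 - 5)/56000 + (V_1 - V_2)/18 + (V_1 - V_5)/1.2 = 0
  Node 2: (V_2 - V_1)/18 + (V_2 - V_3)/43000 + (V_2 - V_5)/1 = 0
  Node 3: (V_3 - V_2)/43000 + (V_3 - 0)/100 + (V_3 - V_5)/12000 = 0
  Node 5: (V_5 - V_1)/1.2 + (V_5 - V_2)/1 + (V_5 - V_3)/12000 + (V_5 - 0)/2700 = 0
Collecting terms (coefficients in siemens):
  0.8889·V_1 - 0.05556·V_2 - 0.8333·V_5 = 0.00008929
  1.056·V_2 - 0.05556·V_1 - 0.00002326·V_3 - 1·V_5 = 0
  0.01011·V_3 - 0.00002326·V_2 - 0.00008333·V_5 = 0
  1.834·V_5 - 0.8333·V_1 - 1·V_2 - 0.00008333·V_3 = 0
Solving these 4 simultaneous equations (Gaussian elimination) gives:
  V_1 = 0.1809 V, V_2 = 0.1809 V, V_3 = 0.001907 V, V_5 = 0.1808 V
I_R8 = (V_4 - V_5)/R8 = (0 - 0.1808)/2700 = -0.00006698 A
|I_R8| = 0.00006698 A

Final answer: |I_R8| = 6.698e-05 A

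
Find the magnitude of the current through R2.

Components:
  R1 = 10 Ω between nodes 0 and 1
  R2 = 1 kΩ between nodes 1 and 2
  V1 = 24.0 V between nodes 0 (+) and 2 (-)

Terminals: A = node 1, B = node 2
Nodal analysis, taking node 2 as the 0 V reference.
Source V1 fixes V_0 = 24 V.
KCL at each unknown node (sum of currents leaving = 0; resistances in Ω):
  Node 1: (V_1 - 24)/10 + (V_1 - 0)/1000 = 0
Collecting terms: 0.101 × V_1 = 2.4  =>  V_1 = 23.76 V
I_R2 = (V_1 - V_2)/R2 = (23.76 - 0)/1000 = 0.02376 A
|I_R2| = 0.02376 A

Final answer: |I_R2| = 0.02376 A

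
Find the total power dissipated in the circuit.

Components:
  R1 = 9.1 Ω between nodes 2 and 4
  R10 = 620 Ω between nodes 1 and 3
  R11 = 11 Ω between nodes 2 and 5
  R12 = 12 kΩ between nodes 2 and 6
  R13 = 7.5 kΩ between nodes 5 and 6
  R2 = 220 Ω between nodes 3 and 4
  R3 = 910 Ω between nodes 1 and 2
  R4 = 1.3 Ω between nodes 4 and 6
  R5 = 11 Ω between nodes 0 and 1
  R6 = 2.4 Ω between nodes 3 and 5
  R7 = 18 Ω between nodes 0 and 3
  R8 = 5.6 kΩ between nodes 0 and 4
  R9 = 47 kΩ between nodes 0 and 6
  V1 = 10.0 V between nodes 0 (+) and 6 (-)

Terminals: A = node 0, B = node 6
Nodal analysis, taking node 6 as the 0 V reference.
Source V1 fixes V_0 = 10 V.
KCL at each unknown node (sum of currents leaving = 0; resistances in Ω):
  Node 1: (V_1 - V_2)/910 + (V_1 - 10)/11 + (V_1 - V_3)/620 = 0
  Node 2: (V_2 - V_4)/9.1 + (V_2 - V_1)/910 + (V_2 - V_5)/11 + (V_2 - 0)/12000 = 0
  Node 3: (V_3 - V_4)/220 + (V_3 - V_5)/2.4 + (V_3 - 10)/18 + (V_3 - V_1)/620 = 0
  Node 4: (V_4 - V_2)/9.1 + (V_4 - V_3)/220 + (V_4 - 0)/1.3 + (V_4 - 10)/5600 = 0
  Node 5: (V_5 - V_3)/2.4 + (V_5 - V_2)/11 + (V_5 - 0)/7500 = 0
Collecting terms (coefficients in siemens):
  0.09362·V_1 - 0.001099·V_2 - 0.001613·V_3 = 0.9091
  0.202·V_2 - 0.001099·V_1 - 0.1099·V_4 - 0.09091·V_5 = 0
  0.4784·V_3 - 0.001613·V_1 - 0.004545·V_4 - 0.4167·V_5 = 0.5556
  0.8838·V_4 - 0.1099·V_2 - 0.004545·V_3 = 0.001786
  0.5077·V_5 - 0.09091·V_2 - 0.4167·V_3 = 0
Solving these 5 simultaneous equations (Gaussian elimination) gives:
  V_1 = 9.835 V, V_2 = 2.495 V, V_3 = 5.564 V, V_4 = 0.3409 V
  V_5 = 5.013 V
Power in each resistor, P = (ΔV)²/R:
  P_R1 = (2.495 - 0.3409)²/9.1 = 0.5101 W
  P_R2 = (5.564 - 0.3409)²/220 = 0.124 W
  P_R3 = (9.835 - 2.495)²/910 = 0.05921 W
  P_R4 = (0.3409 - 0)²/1.3 = 0.08939 W
  P_R5 = (10 - 9.835)²/11 = 0.00246 W
  P_R6 = (5.564 - 5.013)²/2.4 = 0.1265 W
  P_R7 = (10 - 5.564)²/18 = 1.093 W
  P_R8 = (10 - 0.3409)²/5600 = 0.01666 W
  P_R9 = (10 - 0)²/47000 = 0.002128 W
  P_R10 = (9.835 - 5.564)²/620 = 0.02942 W
  P_R11 = (2.495 - 5.013)²/11 = 0.5764 W
  P_R12 = (2.495 - 0)²/12000 = 0.0005189 W
  P_R13 = (5.013 - 0)²/7500 = 0.003351 W
P_total = P_R1 + P_R2 + P_R3 + P_R4 + P_R5 + P_R6 + P_R7 + P_R8 + P_R9 + P_R10 + P_R11 + P_R12 + P_R13 = 2.633 W

Final answer: 2.633 W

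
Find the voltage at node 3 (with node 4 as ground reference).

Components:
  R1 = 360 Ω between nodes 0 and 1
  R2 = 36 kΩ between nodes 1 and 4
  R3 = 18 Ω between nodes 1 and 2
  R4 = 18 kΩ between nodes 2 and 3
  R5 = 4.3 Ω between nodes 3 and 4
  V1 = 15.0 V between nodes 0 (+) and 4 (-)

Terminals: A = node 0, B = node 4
Nodal analysis, taking node 4 as the 0 V reference.
Source V1 fixes V_0 = 15 V.
KCL at each unknown node (sum of currents leaving = 0; resistances in Ω):
  Node 1: (V_1 - 15)/360 + (V_1 - 0)/36000 + (V_1 - V_2)/18 = 0
  Node 2: (V_2 - V_1)/18 + (V_2 - V_3)/18000 = 0
  Node 3: (V_3 - V_2)/18000 + (V_3 - 0)/4.3 = 0
Collecting terms (coefficients in siemens):
  0.05836·V_1 - 0.05556·V_2 = 0.04167
  0.05561·V_2 - 0.05556·V_1 - 0.00005556·V_3 = 0
  0.2326·V_3 - 0.00005556·V_2 = 0
Solving these 3 simultaneous equations (Gaussian elimination) gives:
  V_1 = 14.56 V, V_2 = 14.55 V, V_3 = 0.003475 V
The requested potential is V_3 = 0.003475 V.

Final answer: V_3 = 0.003475 V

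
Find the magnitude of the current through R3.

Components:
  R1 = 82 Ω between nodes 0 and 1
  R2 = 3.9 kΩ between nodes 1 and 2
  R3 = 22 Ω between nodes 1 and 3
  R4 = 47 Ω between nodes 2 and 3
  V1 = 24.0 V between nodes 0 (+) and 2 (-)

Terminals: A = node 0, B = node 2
Nodal analysis, taking node 2 as the 0 V reference.
Source V1 fixes V_0 = 24 V.
KCL at each unknown node (sum of currents leaving = 0; resistances in Ω):
  Node 1: (V_1 - 24)/82 + (V_1 - 0)/3900 + (V_1 - V_3)/22 = 0
  Node 3: (V_3 - V_1)/22 + (V_3 - 0)/47 = 0
Collecting terms (coefficients in siemens):
  0.05791·V_1 - 0.04545·V_3 = 0.2927
  0.06673·V_3 - 0.04545·V_1 = 0
Determinant D = (0.05791)(0.06673) - (-0.04545)(-0.04545) = 0.001798
V_1 = [(0.2927)(0.06673) - (-0.04545)(0)]/D = 10.86 V
V_3 = [(0.05791)(0) - (0.2927)(-0.04545)]/D = 7.399 V
I_R3 = (V_1 - V_3)/R3 = (10.86 - 7.399)/22 = 0.1574 A
|I_R3| = 0.1574 A

Final answer: |I_R3| = 0.1574 A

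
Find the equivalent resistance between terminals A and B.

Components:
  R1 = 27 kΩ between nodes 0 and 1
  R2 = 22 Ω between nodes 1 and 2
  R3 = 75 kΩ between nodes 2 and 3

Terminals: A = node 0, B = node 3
Reduce the network between node 0 (A) and node 3 (B) by series/parallel combination:
  Rs1 = R1 + R2 (series, joined only at node 1) = 27000 + 22 = 27020 Ω
  Rs2 = R3 + Rs1 (series, joined only at node 2) = 75000 + 27020 = 102000 Ω
R_eq = 102 kΩ

Final answer: 102 kΩ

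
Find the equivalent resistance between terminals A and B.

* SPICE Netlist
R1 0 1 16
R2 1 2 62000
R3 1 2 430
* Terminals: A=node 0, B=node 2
Reduce the network between node 0 (A) and node 2 (B) by series/parallel combination:
  Rp1 = R2 ‖ R3 (parallel, both between nodes 1 and 2) = 1/(1/62000 + 1/430) = 427 Ω
  Rs1 = R1 + Rp1 (series, joined only at node 1) = 16 + 427 = 443 Ω
R_eq = 443 Ω

Final answer: 443 Ω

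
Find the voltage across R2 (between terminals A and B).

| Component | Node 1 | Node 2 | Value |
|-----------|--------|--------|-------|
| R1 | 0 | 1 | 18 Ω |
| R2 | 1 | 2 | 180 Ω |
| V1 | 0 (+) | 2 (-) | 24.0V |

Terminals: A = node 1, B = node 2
R1 and R2 are in series across V1 (node 0 → node 1 → node 2), and the output A–B is taken across R2, so this is a voltage divider.
Series current: I = V1/(R1 + R2) = 24/(18 + 180) = 24/198 = 0.1212 A
V_R2 = I × R2 = V1 × R2/(R1 + R2) = 24 × 180/198 = 21.82 V

Final answer: 21.82 V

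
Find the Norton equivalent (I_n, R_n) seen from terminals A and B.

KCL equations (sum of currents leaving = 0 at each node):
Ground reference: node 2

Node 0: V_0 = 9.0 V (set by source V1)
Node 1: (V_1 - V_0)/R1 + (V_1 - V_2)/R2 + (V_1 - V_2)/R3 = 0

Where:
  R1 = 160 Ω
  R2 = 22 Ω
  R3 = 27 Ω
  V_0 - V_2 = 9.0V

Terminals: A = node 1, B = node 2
Find the Thévenin equivalent first; then I_n = V_th/R_th and R_n = R_th.
Step 1 — V_th is the open-circuit voltage V_A - V_B (nothing connected across the terminals).
Nodal analysis, taking node 2 as the 0 V reference.
Source V1 fixes V_0 = 9 V.
KCL at each unknown node (sum of currents leaving = 0; resistances in Ω):
  Node 1: (V_1 - 9)/160 + (V_1 - 0)/22 + (V_1 - 0)/27 = 0
Collecting terms: 0.08874 × V_1 = 0.05625  =>  V_1 = 0.6339 V
V_th = V_1 - V_2 = 0.6339 - 0 = 0.6339 V
Step 2 — R_th: zero the source — replace V1 by a short circuit (node 2 merges into node 0) — and find the resistance seen between A (node 1) and B (node 0).
Reduce the network between node 1 (A) and node 0 (B) by series/parallel combination:
  Rp1 = R1 ‖ R2 ‖ R3 (parallel, all between nodes 0 and 1) = 1/(1/160 + 1/22 + 1/27) = 11.27 Ω
R_th = 11.27 Ω
I_n = V_th/R_th = 0.6339/11.27 = 0.05625 A, and R_n = R_th = 11.27 Ω

Final answer: I_n = 0.05625 A, R_n = 11.27 Ω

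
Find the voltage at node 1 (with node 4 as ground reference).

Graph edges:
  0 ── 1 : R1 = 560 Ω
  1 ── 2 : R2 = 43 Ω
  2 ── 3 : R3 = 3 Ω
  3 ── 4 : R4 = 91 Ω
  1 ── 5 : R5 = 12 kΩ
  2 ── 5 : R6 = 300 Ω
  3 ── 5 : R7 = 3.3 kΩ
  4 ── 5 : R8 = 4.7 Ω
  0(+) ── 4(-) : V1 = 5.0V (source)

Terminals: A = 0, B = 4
Nodal analysis, taking node 4 as the 0 V reference.
Source V1 fixes V_0 = 5 V.
KCL at each unknown node (sum of currents leaving = 0; resistances in Ω):
  Node 1: (V_1 - 5)/560 + (V_1 - V_2)/43 + (V_1 - V_5)/12000 = 0
  Node 2: (V_2 - V_1)/43 + (V_2 - V_3)/3 + (V_2 - V_5)/300 = 0
  Node 3: (V_3 - V_2)/3 + (V_3 - 0)/91 + (V_3 - V_5)/3300 = 0
  Node 5: (V_5 - V_1)/12000 + (V_5 - V_2)/300 + (V_5 - V_3)/3300 + (V_5 - 0)/4.7 = 0
Collecting terms (coefficients in siemens):
  0.02512·V_1 - 0.02326·V_2 - 0.00008333·V_5 = 0.008929
  0.3599·V_2 - 0.02326·V_1 - 0.3333·V_3 - 0.003333·V_5 = 0
  0.3446·V_3 - 0.3333·V_2 - 0.000303·V_5 = 0
  0.2165·V_5 - 0.00008333·V_1 - 0.003333·V_2 - 0.000303·V_3 = 0
Solving these 4 simultaneous equations (Gaussian elimination) gives:
  V_1 = 0.8359 V, V_2 = 0.5191 V, V_3 = 0.5021 V, V_5 = 0.009017 V
The requested potential is V_1 = 0.8359 V.

Final answer: V_1 = 0.8359 V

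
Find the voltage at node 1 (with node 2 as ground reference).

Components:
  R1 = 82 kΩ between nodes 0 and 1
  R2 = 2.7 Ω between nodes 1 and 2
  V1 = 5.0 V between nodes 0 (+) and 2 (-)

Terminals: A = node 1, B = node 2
Nodal analysis, taking node 2 as the 0 V reference.
Source V1 fixes V_0 = 5 V.
KCL at each unknown node (sum of currents leaving = 0; resistances in Ω):
  Node 1: (V_1 - 5)/82000 + (V_1 - 0)/2.7 = 0
Collecting terms: 0.3704 × V_1 = 0.00006098  =>  V_1 = 0.0001646 V
The requested potential is V_1 = 0.0001646 V.

Final answer: V_1 = 0.0001646 V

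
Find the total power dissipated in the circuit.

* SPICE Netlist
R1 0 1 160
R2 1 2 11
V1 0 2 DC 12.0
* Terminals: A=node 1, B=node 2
Nodal analysis, taking node 2 as the 0 V reference.
Source V1 fixes V_0 = 12 V.
KCL at each unknown node (sum of currents leaving = 0; resistances in Ω):
  Node 1: (V_1 - 12)/160 + (V_1 - 0)/11 = 0
Collecting terms: 0.09716 × V_1 = 0.075  =>  V_1 = 0.7719 V
Power in each resistor, P = (ΔV)²/R:
  P_R1 = (12 - 0.7719)²/160 = 0.7879 W
  P_R2 = (0.7719 - 0)²/11 = 0.05417 W
P_total = P_R1 + P_R2 = 0.8421 W

Final answer: 0.8421 W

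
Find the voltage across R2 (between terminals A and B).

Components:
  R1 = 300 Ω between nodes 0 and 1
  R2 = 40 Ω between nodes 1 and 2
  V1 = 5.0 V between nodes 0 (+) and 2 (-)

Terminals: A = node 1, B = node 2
R1 and R2 are in series across V1 (node 0 → node 1 → node 2), and the output A–B is taken across R2, so this is a voltage divider.
Series current: I = V1/(R1 + R2) = 5/(300 + 40) = 5/340 = 0.01471 A
V_R2 = I × R2 = V1 × R2/(R1 + R2) = 5 × 40/340 = 0.5882 V

Final answer: 0.5882 V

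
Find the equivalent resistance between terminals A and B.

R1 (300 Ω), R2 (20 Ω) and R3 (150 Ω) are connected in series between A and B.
Reduce the network between node 0 (A) and node 3 (B) by series/parallel combination:
  Rs1 = R1 + R2 (series, joined only at node 1) = 300 + 20 = 320 Ω
  Rs2 = R3 + Rs1 (series, joined only at node 2) = 150 + 320 = 470 Ω
R_eq = 470 Ω

Final answer: 470 Ω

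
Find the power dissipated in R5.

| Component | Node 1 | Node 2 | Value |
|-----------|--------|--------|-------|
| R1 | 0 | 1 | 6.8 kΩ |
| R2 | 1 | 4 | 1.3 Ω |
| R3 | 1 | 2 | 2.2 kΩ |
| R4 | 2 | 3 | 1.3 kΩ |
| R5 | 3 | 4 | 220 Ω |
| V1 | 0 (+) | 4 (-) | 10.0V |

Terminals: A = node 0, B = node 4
Nodal analysis, taking node 4 as the 0 V reference.
Source V1 fixes V_0 = 10 V.
KCL at each unknown node (sum of currents leaving = 0; resistances in Ω):
  Node 1: (V_1 - 10)/6800 + (V_1 - 0)/1.3 + (V_1 - V_2)/2200 = 0
  Node 2: (V_2 - V_1)/2200 + (V_2 - V_3)/1300 = 0
  Node 3: (V_3 - V_2)/1300 + (V_3 - 0)/220 = 0
Collecting terms (coefficients in siemens):
  0.7698·V_1 - 0.0004545·V_2 = 0.001471
  0.001224·V_2 - 0.0004545·V_1 - 0.0007692·V_3 = 0
  0.005315·V_3 - 0.0007692·V_2 = 0
Solving these 3 simultaneous equations (Gaussian elimination) gives:
  V_1 = 0.001911 V, V_2 = 0.0007807 V, V_3 = 0.000113 V
I_R5 = (V_3 - V_4)/R5 = (0.000113 - 0)/220 = 0.0000005136 A
P_R5 = I_R5² × R5 = (0.0000005136)² × 220 = 0.00000000005804 W

Final answer: 5.804e-11 W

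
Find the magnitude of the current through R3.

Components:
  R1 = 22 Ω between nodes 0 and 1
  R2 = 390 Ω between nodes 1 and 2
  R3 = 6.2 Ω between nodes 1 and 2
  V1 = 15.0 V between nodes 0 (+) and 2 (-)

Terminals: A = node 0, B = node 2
Nodal analysis, taking node 2 as the 0 V reference.
Source V1 fixes V_0 = 15 V.
KCL at each unknown node (sum of currents leaving = 0; resistances in Ω):
  Node 1: (V_1 - 15)/22 + (V_1 - 0)/390 + (V_1 - 0)/6.2 = 0
Collecting terms: 0.2093 × V_1 = 0.6818  =>  V_1 = 3.257 V
I_R3 = (V_1 - V_2)/R3 = (3.257 - 0)/6.2 = 0.5254 A
|I_R3| = 0.5254 A

Final answer: |I_R3| = 0.5254 A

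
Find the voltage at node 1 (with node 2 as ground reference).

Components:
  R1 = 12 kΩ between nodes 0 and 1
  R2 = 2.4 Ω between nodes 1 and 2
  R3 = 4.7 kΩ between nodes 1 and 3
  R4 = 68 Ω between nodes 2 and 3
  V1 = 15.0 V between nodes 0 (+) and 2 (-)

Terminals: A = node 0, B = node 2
Nodal analysis, taking node 2 as the 0 V reference.
Source V1 fixes V_0 = 15 V.
KCL at each unknown node (sum of currents leaving = 0; resistances in Ω):
  Node 1: (V_1 - 15)/12000 + (V_1 - 0)/2.4 + (V_1 - V_3)/4700 = 0
  Node 3: (V_3 - V_1)/4700 + (V_3 - 0)/68 = 0
Collecting terms (coefficients in siemens):
  0.417·V_1 - 0.0002128·V_3 = 0.00125
  0.01492·V_3 - 0.0002128·V_1 = 0
Determinant D = (0.417)(0.01492) - (-0.0002128)(-0.0002128) = 0.00622
V_1 = [(0.00125)(0.01492) - (-0.0002128)(0)]/D = 0.002998 V
V_3 = [(0.417)(0) - (0.00125)(-0.0002128)]/D = 0.00004276 V
The requested potential is V_1 = 0.002998 V.

Final answer: V_1 = 0.002998 V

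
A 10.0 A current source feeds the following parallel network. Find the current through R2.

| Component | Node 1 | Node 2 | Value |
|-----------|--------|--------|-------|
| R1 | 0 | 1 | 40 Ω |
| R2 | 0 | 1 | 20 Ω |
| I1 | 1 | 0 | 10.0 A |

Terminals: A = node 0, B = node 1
All resistors sit directly between nodes 0 and 1, so they are in parallel and share one voltage V; the full source current 10 A splits among them.
1/R_par = 1/40 + 1/20 = 0.075 S  =>  R_par = 13.33 Ω
V = I × R_par = 10 × 13.33 = 133.3 V
I_R2 = V/R2 = 133.3/20 = 6.667 A

Final answer: 6.667 A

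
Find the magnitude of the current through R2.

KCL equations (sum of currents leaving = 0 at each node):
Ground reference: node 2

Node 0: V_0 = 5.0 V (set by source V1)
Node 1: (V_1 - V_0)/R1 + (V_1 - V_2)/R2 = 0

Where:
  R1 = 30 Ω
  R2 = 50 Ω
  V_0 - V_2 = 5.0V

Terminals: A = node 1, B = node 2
Nodal analysis, taking node 2 as the 0 V reference.
Source V1 fixes V_0 = 5 V.
KCL at each unknown node (sum of currents leaving = 0; resistances in Ω):
  Node 1: (V_1 - 5)/30 + (V_1 - 0)/50 = 0
Collecting terms: 0.05333 × V_1 = 0.1667  =>  V_1 = 3.125 V
I_R2 = (V_1 - V_2)/R2 = (3.125 - 0)/50 = 0.0625 A
|I_R2| = 0.0625 A

Final answer: |I_R2| = 0.0625 A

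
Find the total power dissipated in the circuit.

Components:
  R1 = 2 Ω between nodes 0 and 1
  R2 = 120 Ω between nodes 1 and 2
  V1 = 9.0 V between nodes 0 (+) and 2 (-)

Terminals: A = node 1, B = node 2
Nodal analysis, taking node 2 as the 0 V reference.
Source V1 fixes V_0 = 9 V.
KCL at each unknown node (sum of currents leaving = 0; resistances in Ω):
  Node 1: (V_1 - 9)/2 + (V_1 - 0)/120 = 0
Collecting terms: 0.5083 × V_1 = 4.5  =>  V_1 = 8.852 V
Power in each resistor, P = (ΔV)²/R:
  P_R1 = (9 - 8.852)²/2 = 0.01088 W
  P_R2 = (8.852 - 0)²/120 = 0.6531 W
P_total = P_R1 + P_R2 = 0.6639 W

Final answer: 0.6639 W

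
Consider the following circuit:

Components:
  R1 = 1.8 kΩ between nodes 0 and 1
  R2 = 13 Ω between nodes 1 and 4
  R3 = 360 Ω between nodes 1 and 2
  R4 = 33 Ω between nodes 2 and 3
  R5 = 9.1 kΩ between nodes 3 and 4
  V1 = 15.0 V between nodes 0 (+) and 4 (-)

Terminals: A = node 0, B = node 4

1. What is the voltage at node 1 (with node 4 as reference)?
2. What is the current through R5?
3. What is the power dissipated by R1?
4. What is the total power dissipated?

Nodal analysis, taking node 4 as the 0 V reference.
Source V1 fixes V_0 = 15 V.
KCL at each unknown node (sum of currents leaving = 0; resistances in Ω):
  Node 1: (V_1 - 15)/1800 + (V_1 - 0)/13 + (V_1 - V_2)/360 = 0
  Node 2: (V_2 - V_1)/360 + (V_2 - V_3)/33 = 0
  Node 3: (V_3 - V_2)/33 + (V_3 - 0)/9100 = 0
Collecting terms (coefficients in siemens):
  0.08026·V_1 - 0.002778·V_2 = 0.008333
  0.03308·V_2 - 0.002778·V_1 - 0.0303·V_3 = 0
  0.03041·V_3 - 0.0303·V_2 = 0
Solving these 3 simultaneous equations (Gaussian elimination) gives:
  V_1 = 0.1074 V, V_2 = 0.1033 V, V_3 = 0.103 V
Part 1:
  Read off the nodal solution: V_1 = 0.1074 V
Part 2:
  I_R5 = (V_3 - V_4)/R5 = (0.103 - 0)/9100 = 0.00001131 A
  Magnitude: I_R5 = 0.00001131 A
Part 3:
  I_R1 = (V_0 - V_1)/R1 = (15 - 0.1074)/1800 = 0.008274 A
  P_R1 = I_R1² × R1 = (0.008274)² × 1800 = 0.1232 W
Part 4:
  Power in each resistor, P = (ΔV)²/R:
    P_R1 = (15 - 0.1074)²/1800 = 0.1232 W
    P_R2 = (0.1074 - 0)²/13 = 0.0008875 W
    P_R3 = (0.1074 - 0.1033)²/360 = 0.00000004609 W
    P_R4 = (0.1033 - 0.103)²/33 = 0.000000004225 W
    P_R5 = (0.103 - 0)²/9100 = 0.000001165 W
  P_total = P_R1 + P_R2 + P_R3 + P_R4 + P_R5 = 0.1241 W

Final answers:
1. V_1 = 0.1074 V
2. I_R5 = 1.131e-05 A
3. P_R1 = 0.1232 W
4. P_total = 0.1241 W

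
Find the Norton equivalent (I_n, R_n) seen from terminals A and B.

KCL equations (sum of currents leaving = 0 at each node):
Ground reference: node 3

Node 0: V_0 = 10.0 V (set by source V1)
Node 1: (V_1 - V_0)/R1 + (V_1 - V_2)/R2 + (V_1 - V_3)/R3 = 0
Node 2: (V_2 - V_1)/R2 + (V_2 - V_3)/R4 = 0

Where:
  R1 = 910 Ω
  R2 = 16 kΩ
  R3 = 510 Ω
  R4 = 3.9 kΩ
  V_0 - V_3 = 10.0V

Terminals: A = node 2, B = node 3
Find the Thévenin equivalent first; then I_n = V_th/R_th and R_n = R_th.
Step 1 — V_th is the open-circuit voltage V_A - V_B (nothing connected across the terminals).
Nodal analysis, taking node 3 as the 0 V reference.
Source V1 fixes V_0 = 10 V.
KCL at each unknown node (sum of currents leaving = 0; resistances in Ω):
  Node 1: (V_1 - 10)/910 + (V_1 - V_2)/16000 + (V_1 - 0)/510 = 0
  Node 2: (V_2 - V_1)/16000 + (V_2 - 0)/3900 = 0
Collecting terms (coefficients in siemens):
  0.003122·V_1 - 0.0000625·V_2 = 0.01099
  0.0003189·V_2 - 0.0000625·V_1 = 0
Determinant D = (0.003122)(0.0003189) - (-0.0000625)(-0.0000625) = 0.0000009918
V_1 = [(0.01099)(0.0003189) - (-0.0000625)(0)]/D = 3.534 V
V_2 = [(0.003122)(0) - (0.01099)(-0.0000625)]/D = 0.6925 V
V_th = V_2 - V_3 = 0.6925 - 0 = 0.6925 V
Step 2 — R_th: zero the source — replace V1 by a short circuit (node 3 merges into node 0) — and find the resistance seen between A (node 2) and B (node 0).
Reduce the network between node 2 (A) and node 0 (B) by series/parallel combination:
  Rp1 = R1 ‖ R3 (parallel, both between nodes 0 and 1) = 1/(1/910 + 1/510) = 326.8 Ω
  Rs1 = R2 + Rp1 (series, joined only at node 1) = 16000 + 326.8 = 16330 Ω
  Rp2 = R4 ‖ Rs1 (parallel, both between nodes 0 and 2) = 1/(1/3900 + 1/16330) = 3148 Ω
R_th = 3.148 kΩ
I_n = V_th/R_th = 0.6925/3148 = 0.00022 A, and R_n = R_th = 3.148 kΩ

Final answer: I_n = 0.00022 A, R_n = 3.148 kΩ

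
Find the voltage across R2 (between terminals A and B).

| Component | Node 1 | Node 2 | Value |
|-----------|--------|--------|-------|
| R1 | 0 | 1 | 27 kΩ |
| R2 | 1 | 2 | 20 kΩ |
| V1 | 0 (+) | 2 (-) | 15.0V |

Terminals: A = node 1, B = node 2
R1 and R2 are in series across V1 (node 0 → node 1 → node 2), and the output A–B is taken across R2, so this is a voltage divider.
Series current: I = V1/(R1 + R2) = 15/(27000 + 20000) = 15/47000 = 0.0003191 A
V_R2 = I × R2 = V1 × R2/(R1 + R2) = 15 × 20000/47000 = 6.383 V

Final answer: 6.383 V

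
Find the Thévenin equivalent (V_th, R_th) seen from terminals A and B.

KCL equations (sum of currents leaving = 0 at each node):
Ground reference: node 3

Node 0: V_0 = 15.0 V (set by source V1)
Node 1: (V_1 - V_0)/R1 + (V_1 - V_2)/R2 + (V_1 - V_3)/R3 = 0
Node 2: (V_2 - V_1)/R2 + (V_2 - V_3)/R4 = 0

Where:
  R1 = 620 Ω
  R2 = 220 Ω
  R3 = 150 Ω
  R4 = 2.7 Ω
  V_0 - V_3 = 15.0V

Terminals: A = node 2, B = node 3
Step 1 — V_th is the open-circuit voltage V_A - V_B (nothing connected across the terminals).
Nodal analysis, taking node 3 as the 0 V reference.
Source V1 fixes V_0 = 15 V.
KCL at each unknown node (sum of currents leaving = 0; resistances in Ω):
  Node 1: (V_1 - 15)/620 + (V_1 - V_2)/220 + (V_1 - 0)/150 = 0
  Node 2: (V_2 - V_1)/220 + (V_2 - 0)/2.7 = 0
Collecting terms (coefficients in siemens):
  0.01283·V_1 - 0.004545·V_2 = 0.02419
  0.3749·V_2 - 0.004545·V_1 = 0
Determinant D = (0.01283)(0.3749) - (-0.004545)(-0.004545) = 0.004788
V_1 = [(0.02419)(0.3749) - (-0.004545)(0)]/D = 1.895 V
V_2 = [(0.01283)(0) - (0.02419)(-0.004545)]/D = 0.02297 V
V_th = V_2 - V_3 = 0.02297 - 0 = 0.02297 V
Step 2 — R_th: zero the source — replace V1 by a short circuit (node 3 merges into node 0) — and find the resistance seen between A (node 2) and B (node 0).
Reduce the network between node 2 (A) and node 0 (B) by series/parallel combination:
  Rp1 = R1 ‖ R3 (parallel, both between nodes 0 and 1) = 1/(1/620 + 1/150) = 120.8 Ω
  Rs1 = R2 + Rp1 (series, joined only at node 1) = 220 + 120.8 = 340.8 Ω
  Rp2 = R4 ‖ Rs1 (parallel, both between nodes 0 and 2) = 1/(1/2.7 + 1/340.8) = 2.679 Ω
R_th = 2.679 Ω

Final answer: V_th = 0.02297 V, R_th = 2.679 Ω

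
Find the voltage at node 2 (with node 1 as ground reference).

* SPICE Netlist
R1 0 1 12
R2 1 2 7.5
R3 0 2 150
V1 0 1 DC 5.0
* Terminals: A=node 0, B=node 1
Nodal analysis, taking node 1 as the 0 V reference.
Source V1 fixes V_0 = 5 V.
KCL at each unknown node (sum of currents leaving = 0; resistances in Ω):
  Node 2: (V_2 - 0)/7.5 + (V_2 - 5)/150 = 0
Collecting terms: 0.14 × V_2 = 0.03333  =>  V_2 = 0.2381 V
The requested potential is V_2 = 0.2381 V.

Final answer: V_2 = 0.2381 V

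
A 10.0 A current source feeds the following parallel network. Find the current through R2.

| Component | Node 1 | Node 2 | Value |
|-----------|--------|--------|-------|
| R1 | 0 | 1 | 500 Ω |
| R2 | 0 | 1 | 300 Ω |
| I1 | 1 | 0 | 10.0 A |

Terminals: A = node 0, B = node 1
All resistors sit directly between nodes 0 and 1, so they are in parallel and share one voltage V; the full source current 10 A splits among them.
1/R_par = 1/500 + 1/300 = 0.005333 S  =>  R_par = 187.5 Ω
V = I × R_par = 10 × 187.5 = 1875 V
I_R2 = V/R2 = 1875/300 = 6.25 A

Final answer: 6.25 A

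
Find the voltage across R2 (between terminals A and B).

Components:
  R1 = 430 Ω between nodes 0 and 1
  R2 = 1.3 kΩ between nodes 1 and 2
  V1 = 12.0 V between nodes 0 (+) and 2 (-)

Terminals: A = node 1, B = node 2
R1 and R2 are in series across V1 (node 0 → node 1 → node 2), and the output A–B is taken across R2, so this is a voltage divider.
Series current: I = V1/(R1 + R2) = 12/(430 + 1300) = 12/1730 = 0.006936 A
V_R2 = I × R2 = V1 × R2/(R1 + R2) = 12 × 1300/1730 = 9.017 V

Final answer: 9.017 V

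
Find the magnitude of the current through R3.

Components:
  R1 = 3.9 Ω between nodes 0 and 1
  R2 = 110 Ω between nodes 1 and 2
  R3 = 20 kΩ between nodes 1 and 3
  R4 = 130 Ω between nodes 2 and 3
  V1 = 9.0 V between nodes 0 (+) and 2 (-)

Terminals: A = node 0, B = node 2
Nodal analysis, taking node 2 as the 0 V reference.
Source V1 fixes V_0 = 9 V.
KCL at each unknown node (sum of currents leaving = 0; resistances in Ω):
  Node 1: (V_1 - 9)/3.9 + (V_1 - 0)/110 + (V_1 - V_3)/20000 = 0
  Node 3: (V_3 - V_1)/20000 + (V_3 - 0)/130 = 0
Collecting terms (coefficients in siemens):
  0.2656·V_1 - 0.00005·V_3 = 2.308
  0.007742·V_3 - 0.00005·V_1 = 0
Determinant D = (0.2656)(0.007742) - (-0.00005)(-0.00005) = 0.002056
V_1 = [(2.308)(0.007742) - (-0.00005)(0)]/D = 8.69 V
V_3 = [(0.2656)(0) - (2.308)(-0.00005)]/D = 0.05612 V
I_R3 = (V_1 - V_3)/R3 = (8.69 - 0.05612)/20000 = 0.0004317 A
|I_R3| = 0.0004317 A

Final answer: |I_R3| = 0.0004317 A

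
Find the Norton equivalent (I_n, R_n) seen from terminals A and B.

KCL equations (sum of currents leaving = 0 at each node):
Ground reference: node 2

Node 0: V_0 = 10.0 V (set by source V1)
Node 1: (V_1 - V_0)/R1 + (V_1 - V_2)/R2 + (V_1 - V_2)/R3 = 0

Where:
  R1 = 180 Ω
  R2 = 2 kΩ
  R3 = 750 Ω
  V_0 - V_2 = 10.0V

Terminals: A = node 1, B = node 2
Find the Thévenin equivalent first; then I_n = V_th/R_th and R_n = R_th.
Step 1 — V_th is the open-circuit voltage V_A - V_B (nothing connected across the terminals).
Nodal analysis, taking node 2 as the 0 V reference.
Source V1 fixes V_0 = 10 V.
KCL at each unknown node (sum of currents leaving = 0; resistances in Ω):
  Node 1: (V_1 - 10)/180 + (V_1 - 0)/2000 + (V_1 - 0)/750 = 0
Collecting terms: 0.007389 × V_1 = 0.05556  =>  V_1 = 7.519 V
V_th = V_1 - V_2 = 7.519 - 0 = 7.519 V
Step 2 — R_th: zero the source — replace V1 by a short circuit (node 2 merges into node 0) — and find the resistance seen between A (node 1) and B (node 0).
Reduce the network between node 1 (A) and node 0 (B) by series/parallel combination:
  Rp1 = R1 ‖ R2 ‖ R3 (parallel, all between nodes 0 and 1) = 1/(1/180 + 1/2000 + 1/750) = 135.3 Ω
R_th = 135.3 Ω
I_n = V_th/R_th = 7.519/135.3 = 0.05556 A, and R_n = R_th = 135.3 Ω

Final answer: I_n = 0.05556 A, R_n = 135.3 Ω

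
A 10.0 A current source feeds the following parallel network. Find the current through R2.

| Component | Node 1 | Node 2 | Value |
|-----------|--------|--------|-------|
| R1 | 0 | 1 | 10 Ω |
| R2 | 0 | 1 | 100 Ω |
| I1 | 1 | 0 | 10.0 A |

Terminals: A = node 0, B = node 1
All resistors sit directly between nodes 0 and 1, so they are in parallel and share one voltage V; the full source current 10 A splits among them.
1/R_par = 1/10 + 1/100 = 0.11 S  =>  R_par = 9.091 Ω
V = I × R_par = 10 × 9.091 = 90.91 V
I_R2 = V/R2 = 90.91/100 = 0.9091 A

Final answer: 0.9091 A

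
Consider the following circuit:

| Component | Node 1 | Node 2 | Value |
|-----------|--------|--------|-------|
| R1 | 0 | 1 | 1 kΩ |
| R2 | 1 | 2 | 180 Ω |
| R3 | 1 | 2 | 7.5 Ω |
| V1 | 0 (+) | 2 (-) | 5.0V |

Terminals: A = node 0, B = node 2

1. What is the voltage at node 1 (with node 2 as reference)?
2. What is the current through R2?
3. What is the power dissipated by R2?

Nodal analysis, taking node 2 as the 0 V reference.
Source V1 fixes V_0 = 5 V.
KCL at each unknown node (sum of currents leaving = 0; resistances in Ω):
  Node 1: (V_1 - 5)/1000 + (V_1 - 0)/180 + (V_1 - 0)/7.5 = 0
Collecting terms: 0.1399 × V_1 = 0.005  =>  V_1 = 0.03574 V
Part 1:
  Read off the nodal solution: V_1 = 0.03574 V
Part 2:
  I_R2 = (V_1 - V_2)/R2 = (0.03574 - 0)/180 = 0.0001986 A
  Magnitude: I_R2 = 0.0001986 A
Part 3:
  I_R2 = (V_1 - V_2)/R2 = (0.03574 - 0)/180 = 0.0001986 A
  P_R2 = I_R2² × R2 = (0.0001986)² × 180 = 0.000007097 W

Final answers:
1. V_1 = 0.03574 V
2. I_R2 = 0.0001986 A
3. P_R2 = 7.097e-06 W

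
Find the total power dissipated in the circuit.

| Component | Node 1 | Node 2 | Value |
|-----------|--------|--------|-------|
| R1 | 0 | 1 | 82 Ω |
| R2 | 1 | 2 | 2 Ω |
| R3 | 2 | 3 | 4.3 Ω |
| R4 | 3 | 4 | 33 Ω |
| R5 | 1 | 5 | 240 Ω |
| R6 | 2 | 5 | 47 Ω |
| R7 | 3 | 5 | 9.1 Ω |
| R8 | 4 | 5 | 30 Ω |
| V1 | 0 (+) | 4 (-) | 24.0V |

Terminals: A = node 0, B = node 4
Nodal analysis, taking node 4 as the 0 V reference.
Source V1 fixes V_0 = 24 V.
KCL at each unknown node (sum of currents leaving = 0; resistances in Ω):
  Node 1: (V_1 - 24)/82 + (V_1 - V_2)/2 + (V_1 - V_5)/240 = 0
  Node 2: (V_2 - V_1)/2 + (V_2 - V_3)/4.3 + (V_2 - V_5)/47 = 0
  Node 3: (V_3 - V_2)/4.3 + (V_3 - 0)/33 + (V_3 - V_5)/9.1 = 0
  Node 5: (V_5 - V_1)/240 + (V_5 - V_2)/47 + (V_5 - V_3)/9.1 + (V_5 - 0)/30 = 0
Collecting terms (coefficients in siemens):
  0.5164·V_1 - 0.5·V_2 - 0.004167·V_5 = 0.2927
  0.7538·V_2 - 0.5·V_1 - 0.2326·V_3 - 0.02128·V_5 = 0
  0.3728·V_3 - 0.2326·V_2 - 0.1099·V_5 = 0
  0.1687·V_5 - 0.004167·V_1 - 0.02128·V_2 - 0.1099·V_3 = 0
Solving these 4 simultaneous equations (Gaussian elimination) gives:
  V_1 = 5.201 V, V_2 = 4.758 V, V_3 = 3.94 V, V_5 = 3.296 V
Power in each resistor, P = (ΔV)²/R:
  P_R1 = (24 - 5.201)²/82 = 4.31 W
  P_R2 = (5.201 - 4.758)²/2 = 0.09797 W
  P_R3 = (4.758 - 3.94)²/4.3 = 0.1556 W
  P_R4 = (3.94 - 0)²/33 = 0.4705 W
  P_R5 = (5.201 - 3.296)²/240 = 0.01512 W
  P_R6 = (4.758 - 3.296)²/47 = 0.04549 W
  P_R7 = (3.94 - 3.296)²/9.1 = 0.04563 W
  P_R8 = (0 - 3.296)²/30 = 0.3621 W
P_total = P_R1 + P_R2 + P_R3 + P_R4 + P_R5 + P_R6 + P_R7 + P_R8 = 5.502 W

Final answer: 5.502 W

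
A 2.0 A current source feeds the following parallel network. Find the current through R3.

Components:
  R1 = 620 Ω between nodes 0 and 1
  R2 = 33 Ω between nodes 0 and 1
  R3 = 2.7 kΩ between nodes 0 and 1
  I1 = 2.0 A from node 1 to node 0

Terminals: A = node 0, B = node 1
All resistors sit directly between nodes 0 and 1, so they are in parallel and share one voltage V; the full source current 2 A splits among them.
1/R_par = 1/620 + 1/33 + 1/2700 = 0.03229 S  =>  R_par = 30.97 Ω
V = I × R_par = 2 × 30.97 = 61.95 V
I_R3 = V/R3 = 61.95/2700 = 0.02294 A

Final answer: 0.02294 A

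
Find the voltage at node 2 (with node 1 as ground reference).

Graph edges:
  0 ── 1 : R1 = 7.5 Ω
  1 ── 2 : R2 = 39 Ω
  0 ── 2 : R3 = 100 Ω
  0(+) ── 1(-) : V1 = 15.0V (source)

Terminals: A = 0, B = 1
Nodal analysis, taking node 1 as the 0 V reference.
Source V1 fixes V_0 = 15 V.
KCL at each unknown node (sum of currents leaving = 0; resistances in Ω):
  Node 2: (V_2 - 0)/39 + (V_2 - 15)/100 = 0
Collecting terms: 0.03564 × V_2 = 0.15  =>  V_2 = 4.209 V
The requested potential is V_2 = 4.209 V.

Final answer: V_2 = 4.209 V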